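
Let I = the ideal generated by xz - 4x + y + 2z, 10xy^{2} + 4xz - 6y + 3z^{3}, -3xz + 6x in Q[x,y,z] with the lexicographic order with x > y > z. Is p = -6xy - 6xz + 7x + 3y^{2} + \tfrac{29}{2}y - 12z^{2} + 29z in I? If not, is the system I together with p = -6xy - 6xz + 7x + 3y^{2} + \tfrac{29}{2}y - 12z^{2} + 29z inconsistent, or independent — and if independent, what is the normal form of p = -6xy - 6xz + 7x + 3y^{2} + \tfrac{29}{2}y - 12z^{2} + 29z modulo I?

First compute the reduced Gröbner basis of I by Buchberger's algorithm.
f_1 = xz - 4x + y + 2z, LT = xz.
f_2 = 10xy^{2} + 4xz - 6y + 3z^{3}, LT = xy^{2}.
f_3 = -3xz + 6x, LT = xz.

S(f_1,f_2): lcm = xy^{2}z. S = -4xy^{2} - \tfrac{2}{5}xz^{2} + y^{3} + 2y^{2}z + \tfrac{3}{5}yz - \tfrac{3}{10}z^{4}.
  leading term xy^{2}: subtract (-\tfrac{2}{5})·f_2 from -4xy^{2} - \tfrac{2}{5}xz^{2} + y^{3} + 2y^{2}z + \tfrac{3}{5}yz - \tfrac{3}{10}z^{4} → -\tfrac{2}{5}xz^{2} + \tfrac{8}{5}xz + y^{3} + 2y^{2}z + \tfrac{3}{5}yz - \tfrac{12}{5}y - \tfrac{3}{10}z^{4} + \tfrac{6}{5}z^{3}
  leading term xz^{2}: subtract (-\tfrac{2}{5}z)·f_1 from -\tfrac{2}{5}xz^{2} + \tfrac{8}{5}xz + y^{3} + 2y^{2}z + \tfrac{3}{5}yz - \tfrac{12}{5}y - \tfrac{3}{10}z^{4} + \tfrac{6}{5}z^{3} → y^{3} + 2y^{2}z + yz - \tfrac{12}{5}y - \tfrac{3}{10}z^{4} + \tfrac{6}{5}z^{3} + \tfrac{4}{5}z^{2}
  leading term y^{3}: no divisor's leading term divides it; move y^{3} to the remainder.
  leading term y^{2}z: no divisor's leading term divides it; move 2y^{2}z to the remainder.
  leading term yz: no divisor's leading term divides it; move yz to the remainder.
  leading term y: no divisor's leading term divides it; move -\tfrac{12}{5}y to the remainder.
  leading term z^{4}: no divisor's leading term divides it; move -\tfrac{3}{10}z^{4} to the remainder.
  leading term z^{3}: no divisor's leading term divides it; move \tfrac{6}{5}z^{3} to the remainder.
  leading term z^{2}: no divisor's leading term divides it; move \tfrac{4}{5}z^{2} to the remainder.
  remainder y^{3} + 2y^{2}z + yz - \tfrac{12}{5}y - \tfrac{3}{10}z^{4} + \tfrac{6}{5}z^{3} + \tfrac{4}{5}z^{2} ≠ 0; add h_4 = y^{3} + 2y^{2}z + yz - \tfrac{12}{5}y - \tfrac{3}{10}z^{4} + \tfrac{6}{5}z^{3} + \tfrac{4}{5}z^{2} to the basis.

S(f_1,f_3): lcm = xz. S = -2x + y + 2z.
  leading term x: no divisor's leading term divides it; move -2x to the remainder.
  leading term y: no divisor's leading term divides it; move y to the remainder.
  leading term z: no divisor's leading term divides it; move 2z to the remainder.
  remainder -2x + y + 2z ≠ 0; add h_5 = -2x + y + 2z to the basis.

S(f_2,f_3): lcm = xy^{2}z. S = 2xy^{2} + \tfrac{2}{5}xz^{2} - \tfrac{3}{5}yz + \tfrac{3}{10}z^{4}.
  leading term xy^{2}: subtract (\tfrac{1}{5})·f_2 from 2xy^{2} + \tfrac{2}{5}xz^{2} - \tfrac{3}{5}yz + \tfrac{3}{10}z^{4} → \tfrac{2}{5}xz^{2} - \tfrac{4}{5}xz - \tfrac{3}{5}yz + \tfrac{6}{5}y + \tfrac{3}{10}z^{4} - \tfrac{3}{5}z^{3}
  leading term xz^{2}: subtract (\tfrac{2}{5}z)·f_1 from \tfrac{2}{5}xz^{2} - \tfrac{4}{5}xz - \tfrac{3}{5}yz + \tfrac{6}{5}y + \tfrac{3}{10}z^{4} - \tfrac{3}{5}z^{3} → \tfrac{4}{5}xz - yz + \tfrac{6}{5}y + \tfrac{3}{10}z^{4} - \tfrac{3}{5}z^{3} - \tfrac{4}{5}z^{2}
  leading term xz: subtract (\tfrac{4}{5})·f_1 from \tfrac{4}{5}xz - yz + \tfrac{6}{5}y + \tfrac{3}{10}z^{4} - \tfrac{3}{5}z^{3} - \tfrac{4}{5}z^{2} → \tfrac{16}{5}x - yz + \tfrac{2}{5}y + \tfrac{3}{10}z^{4} - \tfrac{3}{5}z^{3} - \tfrac{4}{5}z^{2} - \tfrac{8}{5}z
  leading term x: subtract (-\tfrac{8}{5})·h_5 from \tfrac{16}{5}x - yz + \tfrac{2}{5}y + \tfrac{3}{10}z^{4} - \tfrac{3}{5}z^{3} - \tfrac{4}{5}z^{2} - \tfrac{8}{5}z → -yz + 2y + \tfrac{3}{10}z^{4} - \tfrac{3}{5}z^{3} - \tfrac{4}{5}z^{2} + \tfrac{8}{5}z
  leading term yz: no divisor's leading term divides it; move -yz to the remainder.
  leading term y: no divisor's leading term divides it; move 2y to the remainder.
  leading term z^{4}: no divisor's leading term divides it; move \tfrac{3}{10}z^{4} to the remainder.
  leading term z^{3}: no divisor's leading term divides it; move -\tfrac{3}{5}z^{3} to the remainder.
  leading term z^{2}: no divisor's leading term divides it; move -\tfrac{4}{5}z^{2} to the remainder.
  leading term z: no divisor's leading term divides it; move \tfrac{8}{5}z to the remainder.
  remainder -yz + 2y + \tfrac{3}{10}z^{4} - \tfrac{3}{5}z^{3} - \tfrac{4}{5}z^{2} + \tfrac{8}{5}z ≠ 0; add h_6 = -yz + 2y + \tfrac{3}{10}z^{4} - \tfrac{3}{5}z^{3} - \tfrac{4}{5}z^{2} + \tfrac{8}{5}z to the basis.

S(f_1,h_5): lcm = xz. S = -4x + \tfrac{1}{2}yz + y + z^{2} + 2z.
  leading term x: subtract (2)·h_5 from -4x + \tfrac{1}{2}yz + y + z^{2} + 2z → \tfrac{1}{2}yz - y + z^{2} - 2z
  leading term yz: subtract (-\tfrac{1}{2})·h_6 from \tfrac{1}{2}yz - y + z^{2} - 2z → \tfrac{3}{20}z^{4} - \tfrac{3}{10}z^{3} + \tfrac{3}{5}z^{2} - \tfrac{6}{5}z
  leading term z^{4}: no divisor's leading term divides it; move \tfrac{3}{20}z^{4} to the remainder.
  leading term z^{3}: no divisor's leading term divides it; move -\tfrac{3}{10}z^{3} to the remainder.
  leading term z^{2}: no divisor's leading term divides it; move \tfrac{3}{5}z^{2} to the remainder.
  leading term z: no divisor's leading term divides it; move -\tfrac{6}{5}z to the remainder.
  remainder \tfrac{3}{20}z^{4} - \tfrac{3}{10}z^{3} + \tfrac{3}{5}z^{2} - \tfrac{6}{5}z ≠ 0; add h_7 = \tfrac{3}{20}z^{4} - \tfrac{3}{10}z^{3} + \tfrac{3}{5}z^{2} - \tfrac{6}{5}z to the basis.

The other S-polynomials (S(f_1,h_4), S(f_2,h_4), S(f_3,h_4), S(f_2,h_5), S(f_3,h_5), S(h_4,h_5), S(f_1,h_6), S(f_2,h_6), S(f_3,h_6), S(h_4,h_6), S(h_5,h_6), S(f_1,h_7), S(f_2,h_7), S(f_3,h_7), S(h_4,h_7), S(h_5,h_7), S(h_6,h_7)) all reduce to 0 modulo the current basis, so we have a Gröbner basis.
Inter-reduce: drop elements whose leading term is divisible by another's, tail-reduce, and make monic.
Reduced Gröbner basis: {x - \tfrac{1}{2}y - z, y^{3} + 4y^{2} - \tfrac{2}{5}y + \tfrac{43}{5}z^{3} - 16z^{2} + \tfrac{8}{5}z, yz - 2y + 2z^{2} - 4z, z^{4} - 2z^{3} + 4z^{2} - 8z}.
Label its elements g_1 = x - \tfrac{1}{2}y - z, g_2 = y^{3} + 4y^{2} - \tfrac{2}{5}y + \tfrac{43}{5}z^{3} - 16z^{2} + \tfrac{8}{5}z, g_3 = yz - 2y + 2z^{2} - 4z, g_4 = z^{4} - 2z^{3} + 4z^{2} - 8z.

Reduce p = -6xy - 6xz + 7x + 3y^{2} + \tfrac{29}{2}y - 12z^{2} + 29z modulo G:
  leading term xy: subtract (-6y)·g_1 from -6xy - 6xz + 7x + 3y^{2} + \tfrac{29}{2}y - 12z^{2} + 29z → -6xz + 7x - 6yz + \tfrac{29}{2}y - 12z^{2} + 29z
  leading term xz: subtract (-6z)·g_1 from -6xz + 7x - 6yz + \tfrac{29}{2}y - 12z^{2} + 29z → 7x - 9yz + \tfrac{29}{2}y - 18z^{2} + 29z
  leading term x: subtract (7)·g_1 from 7x - 9yz + \tfrac{29}{2}y - 18z^{2} + 29z → -9yz + 18y - 18z^{2} + 36z
  leading term yz: subtract (-9)·g_3 from -9yz + 18y - 18z^{2} + 36z → 0
  normal form = 0.
Since the normal form is 0, p ∈ I.

-6xy - 6xz + 7x + 3y^{2} + \tfrac{29}{2}y - 12z^{2} + 29z lies in I (it reduces to 0).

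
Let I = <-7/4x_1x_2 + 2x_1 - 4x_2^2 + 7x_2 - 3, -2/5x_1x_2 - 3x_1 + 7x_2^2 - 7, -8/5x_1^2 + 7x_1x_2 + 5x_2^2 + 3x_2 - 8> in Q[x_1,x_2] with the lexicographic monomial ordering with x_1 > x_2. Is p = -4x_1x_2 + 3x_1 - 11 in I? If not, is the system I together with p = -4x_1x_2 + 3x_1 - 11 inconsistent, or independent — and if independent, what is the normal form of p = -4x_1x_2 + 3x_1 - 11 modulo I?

First compute the reduced Gröbner basis of I by Buchberger's algorithm.
f_1 = -7/4x_1x_2 + 2x_1 - 4x_2^2 + 7x_2 - 3, LT = x_1x_2.
f_2 = -2/5x_1x_2 - 3x_1 + 7x_2^2 - 7, LT = x_1x_2.
f_3 = -8/5x_1^2 + 7x_1x_2 + 5x_2^2 + 3x_2 - 8, LT = x_1^2.

S(f_1,f_2): lcm = x_1x_2. S = -121/14x_1 + 277/14x_2^2 - 4x_2 - 221/14.
  leading term x_1: no divisor's leading term divides it; move -121/14x_1 to the remainder.
  leading term x_2^2: no divisor's leading term divides it; move 277/14x_2^2 to the remainder.
  leading term x_2: no divisor's leading term divides it; move -4x_2 to the remainder.
  leading term 1: no divisor's leading term divides it; move -221/14 to the remainder.
  remainder -121/14x_1 + 277/14x_2^2 - 4x_2 - 221/14 ≠ 0; add h_4 = -121/14x_1 + 277/14x_2^2 - 4x_2 - 221/14 to the basis.

S(f_1,f_3): lcm = x_1^2x_2. S = -8/7x_1^2 + 373/56x_1x_2^2 - 4x_1x_2 + 12/7x_1 + 25/8x_2^3 + 15/8x_2^2 - 5x_2.
  leading term x_1^2: subtract (5/7)·f_3 from -8/7x_1^2 + 373/56x_1x_2^2 - 4x_1x_2 + 12/7x_1 + 25/8x_2^3 + 15/8x_2^2 - 5x_2 → 373/56x_1x_2^2 - 9x_1x_2 + 12/7x_1 + 25/8x_2^3 - 95/56x_2^2 - 50/7x_2 + 40/7
  leading term x_1x_2^2: subtract (-373/98x_2)·f_1 from 373/56x_1x_2^2 - 9x_1x_2 + 12/7x_1 + 25/8x_2^3 - 95/56x_2^2 - 50/7x_2 + 40/7 → -68/49x_1x_2 + 12/7x_1 - 4743/392x_2^3 + 1397/56x_2^2 - 1819/98x_2 + 40/7
  leading term x_1x_2: subtract (272/343)·f_1 from -68/49x_1x_2 + 12/7x_1 - 4743/392x_2^3 + 1397/56x_2^2 - 1819/98x_2 + 40/7 → 44/343x_1 - 4743/392x_2^3 + 77157/2744x_2^2 - 2363/98x_2 + 2776/343
  leading term x_1: subtract (-8/539)·h_4 from 44/343x_1 - 4743/392x_2^3 + 77157/2744x_2^2 - 2363/98x_2 + 2776/343 → -4743/392x_2^3 + 122513/4312x_2^2 - 26057/1078x_2 + 4236/539
  leading term x_2^3: no divisor's leading term divides it; move -4743/392x_2^3 to the remainder.
  leading term x_2^2: no divisor's leading term divides it; move 122513/4312x_2^2 to the remainder.
  leading term x_2: no divisor's leading term divides it; move -26057/1078x_2 to the remainder.
  leading term 1: no divisor's leading term divides it; move 4236/539 to the remainder.
  remainder -4743/392x_2^3 + 122513/4312x_2^2 - 26057/1078x_2 + 4236/539 ≠ 0; add h_5 = -4743/392x_2^3 + 122513/4312x_2^2 - 26057/1078x_2 + 4236/539 to the basis.

S(f_2,f_3): lcm = x_1^2x_2. S = 15/2x_1^2 - 105/8x_1x_2^2 + 35/2x_1 + 25/8x_2^3 + 15/8x_2^2 - 5x_2.
  leading term x_1^2: subtract (-75/16)·f_3 from 15/2x_1^2 - 105/8x_1x_2^2 + 35/2x_1 + 25/8x_2^3 + 15/8x_2^2 - 5x_2 → -105/8x_1x_2^2 + 525/16x_1x_2 + 35/2x_1 + 25/8x_2^3 + 405/16x_2^2 + 145/16x_2 - 75/2
  leading term x_1x_2^2: subtract (15/2x_2)·f_1 from -105/8x_1x_2^2 + 525/16x_1x_2 + 35/2x_1 + 25/8x_2^3 + 405/16x_2^2 + 145/16x_2 - 75/2 → 285/16x_1x_2 + 35/2x_1 + 265/8x_2^3 - 435/16x_2^2 + 505/16x_2 - 75/2
  leading term x_1x_2: subtract (-285/28)·f_1 from 285/16x_1x_2 + 35/2x_1 + 265/8x_2^3 - 435/16x_2^2 + 505/16x_2 - 75/2 → 265/7x_1 + 265/8x_2^3 - 7605/112x_2^2 + 1645/16x_2 - 1905/28
  leading term x_1: subtract (-530/121)·h_4 from 265/7x_1 + 265/8x_2^3 - 7605/112x_2^2 + 1645/16x_2 - 1905/28 → 265/8x_2^3 + 36325/1936x_2^2 + 165125/1936x_2 - 66395/484
  leading term x_2^3: subtract (-12985/4743)·h_5 from 265/8x_2^3 + 36325/1936x_2^2 + 165125/1936x_2 - 66395/484 → 886540265/9182448x_2^2 + 175538635/9182448x_2 - 88506575/765204
  leading term x_2^2: no divisor's leading term divides it; move 886540265/9182448x_2^2 to the remainder.
  leading term x_2: no divisor's leading term divides it; move 175538635/9182448x_2 to the remainder.
  leading term 1: no divisor's leading term divides it; move -88506575/765204 to the remainder.
  remainder 886540265/9182448x_2^2 + 175538635/9182448x_2 - 88506575/765204 ≠ 0; add h_6 = 886540265/9182448x_2^2 + 175538635/9182448x_2 - 88506575/765204 to the basis.

S(f_1,h_4): lcm = x_1x_2. S = -8/7x_1 + 277/121x_2^3 + 1544/847x_2^2 - 705/121x_2 + 12/7.
  leading term x_1: subtract (16/121)·h_4 from -8/7x_1 + 277/121x_2^3 + 1544/847x_2^2 - 705/121x_2 + 12/7 → 277/121x_2^3 - 96/121x_2^2 - 641/121x_2 + 460/121
  leading term x_2^3: subtract (-108584/573903)·h_5 from 277/121x_2^3 - 96/121x_2^2 - 641/121x_2 + 460/121 → 28927493/6312933x_2^2 - 62314049/6312933x_2 + 11128852/2104311
  leading term x_2^2: subtract (462839888/9751942915)·h_6 from 28927493/6312933x_2^2 - 62314049/6312933x_2 + 11128852/2104311 → -231237636896/21454274413x_2 + 231237636896/21454274413
  leading term x_2: no divisor's leading term divides it; move -231237636896/21454274413x_2 to the remainder.
  leading term 1: no divisor's leading term divides it; move 231237636896/21454274413 to the remainder.
  remainder -231237636896/21454274413x_2 + 231237636896/21454274413 ≠ 0; add h_7 = -231237636896/21454274413x_2 + 231237636896/21454274413 to the basis.

The other S-polynomials (S(f_2,h_4), S(f_3,h_4), S(f_1,h_5), S(f_2,h_5), S(f_3,h_5), S(h_4,h_5), S(f_1,h_6), S(f_2,h_6), S(f_3,h_6), S(h_4,h_6), S(h_5,h_6), S(f_1,h_7), S(f_2,h_7), S(f_3,h_7), S(h_4,h_7), S(h_5,h_7), S(h_6,h_7)) all reduce to 0 modulo the current basis, so we have a Gröbner basis.
Inter-reduce: drop elements whose leading term is divisible by another's, tail-reduce, and make monic.
Reduced Gröbner basis: {x_1, x_2 - 1}.
Label its elements g_1 = x_1, g_2 = x_2 - 1.

Reduce p = -4x_1x_2 + 3x_1 - 11 modulo G:
  leading term x_1x_2: subtract (-4x_2)·g_1 from -4x_1x_2 + 3x_1 - 11 → 3x_1 - 11
  leading term x_1: subtract (3)·g_1 from 3x_1 - 11 → -11
  leading term 1: no divisor's leading term divides it; move -11 to the remainder.
  normal form = -11.
The normal form is nonzero, so p ∉ I. Since p minus its normal form lies in I, I + (p) = I + (r) where r = -11; decide whether this ideal is the whole ring.
Here r = -11 is a nonzero constant, hence a unit: 1 ∈ I + (p), the Gröbner basis of I + (p) is {1}, and the enlarged system has no common solution — adjoining p is inconsistent.

Adjoining -4x_1x_2 + 3x_1 - 11 makes the ideal the whole ring: the system is inconsistent.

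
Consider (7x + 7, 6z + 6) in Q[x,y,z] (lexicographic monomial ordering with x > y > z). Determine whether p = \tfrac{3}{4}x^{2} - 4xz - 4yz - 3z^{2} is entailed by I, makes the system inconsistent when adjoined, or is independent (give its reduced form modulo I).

First compute the reduced Gröbner basis of I by Buchberger's algorithm.
f_1 = 7x + 7, LT = x.
f_2 = 6z + 6, LT = z.

The S-polynomials (S(f_1,f_2)) all reduce to 0 modulo the current basis, so we have a Gröbner basis.
Inter-reduce: drop elements whose leading term is divisible by another's, tail-reduce, and make monic.
Reduced Gröbner basis: {x + 1, z + 1}.
Label its elements g_1 = x + 1, g_2 = z + 1.

Reduce p = \tfrac{3}{4}x^{2} - 4xz - 4yz - 3z^{2} modulo G:
  leading term x^{2}: subtract (\tfrac{3}{4}x)·g_1 from \tfrac{3}{4}x^{2} - 4xz - 4yz - 3z^{2} → -4xz - \tfrac{3}{4}x - 4yz - 3z^{2}
  leading term xz: subtract (-4z)·g_1 from -4xz - \tfrac{3}{4}x - 4yz - 3z^{2} → -\tfrac{3}{4}x - 4yz - 3z^{2} + 4z
  leading term x: subtract (-\tfrac{3}{4})·g_1 from -\tfrac{3}{4}x - 4yz - 3z^{2} + 4z → -4yz - 3z^{2} + 4z + \tfrac{3}{4}
  leading term yz: subtract (-4y)·g_2 from -4yz - 3z^{2} + 4z + \tfrac{3}{4} → 4y - 3z^{2} + 4z + \tfrac{3}{4}
  leading term y: no divisor's leading term divides it; move 4y to the remainder.
  leading term z^{2}: subtract (-3z)·g_2 from -3z^{2} + 4z + \tfrac{3}{4} → 7z + \tfrac{3}{4}
  leading term z: subtract (7)·g_2 from 7z + \tfrac{3}{4} → -\tfrac{25}{4}
  leading term 1: no divisor's leading term divides it; move -\tfrac{25}{4} to the remainder.
  normal form = 4y - \tfrac{25}{4}.
The normal form is nonzero, so p ∉ I. Since p minus its normal form lies in I, I + (p) = I + (r) where r = 4y - \tfrac{25}{4}; decide whether this ideal is the whole ring.
Run Buchberger on G together with r (pairs among the g_i already reduce to 0 since G is a Gröbner basis):
g_1 = x + 1, LT = x.
g_2 = z + 1, LT = z.
r = 4y - \tfrac{25}{4}, LT = y.

The S-polynomials (S(g_1,g_2), S(g_1,r), S(g_2,r)) all reduce to 0 modulo the current basis, so we have a Gröbner basis.
Inter-reduce: drop elements whose leading term is divisible by another's, tail-reduce, and make monic.
Reduced Gröbner basis: {x + 1, y - \tfrac{25}{16}, z + 1}.
The reduced Gröbner basis of I + (p) is {x + 1, y - \tfrac{25}{16}, z + 1} ≠ {1}, a proper ideal, so the enlarged system stays consistent: p is independent of I, with normal form 4y - \tfrac{25}{4}.

\tfrac{3}{4}x^{2} - 4xz - 4yz - 3z^{2} is independent of I; its normal form modulo I is 4y - \tfrac{25}{4}.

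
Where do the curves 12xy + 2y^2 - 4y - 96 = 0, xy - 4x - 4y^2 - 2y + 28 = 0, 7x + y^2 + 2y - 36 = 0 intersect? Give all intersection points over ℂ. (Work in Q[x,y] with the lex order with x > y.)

{(4, 2)}

Compute a lex Gröbner basis by Buchberger's algorithm.
f_1 = 12xy + 2y^2 - 4y - 96, LT = xy.
f_2 = xy - 4x - 4y^2 - 2y + 28, LT = xy.
f_3 = 7x + y^2 + 2y - 36, LT = x.

S(f_1,f_2): lcm = xy. S = 4x + 25/6y^2 + 5/3y - 36.
  leading term x: subtract (4/7)·f_3 from 4x + 25/6y^2 + 5/3y - 36 → 151/42y^2 + 11/21y - 108/7
  leading term y^2: no divisor's leading term divides it; move 151/42y^2 to the remainder.
  leading term y: no divisor's leading term divides it; move 11/21y to the remainder.
  leading term 1: no divisor's leading term divides it; move -108/7 to the remainder.
  remainder 151/42y^2 + 11/21y - 108/7 ≠ 0; add h_4 = 151/42y^2 + 11/21y - 108/7 to the basis.

S(f_1,f_3): lcm = xy. S = -1/7y^3 - 5/42y^2 + 101/21y - 8.
  leading term y^3: subtract (-6/151y)·h_4 from -1/7y^3 - 5/42y^2 + 101/21y - 8 → -89/906y^2 + 1901/453y - 8
  leading term y^2: subtract (-623/22801)·h_4 from -89/906y^2 + 1901/453y - 8 → 96010/22801y - 192020/22801
  leading term y: no divisor's leading term divides it; move 96010/22801y to the remainder.
  leading term 1: no divisor's leading term divides it; move -192020/22801 to the remainder.
  remainder 96010/22801y - 192020/22801 ≠ 0; add h_5 = 96010/22801y - 192020/22801 to the basis.

The other S-polynomials (S(f_2,f_3), S(f_1,h_4), S(f_2,h_4), S(f_3,h_4), S(f_1,h_5), S(f_2,h_5), S(f_3,h_5), S(h_4,h_5)) all reduce to 0 modulo the current basis, so we have a Gröbner basis.
Inter-reduce: drop elements whose leading term is divisible by another's, tail-reduce, and make monic.
Reduced Gröbner basis: {x - 4, y - 2}.

From the last basis element, y - 2 = 0, so y takes values in {2}. Each choice, substituted upward through the basis, yields the corresponding point(s) of the solution set.
  y = 2: the earlier basis element becomes x - 4 = 0, giving x = 4 — point (4, 2).
Each listed point satisfies every original equation (direct substitution).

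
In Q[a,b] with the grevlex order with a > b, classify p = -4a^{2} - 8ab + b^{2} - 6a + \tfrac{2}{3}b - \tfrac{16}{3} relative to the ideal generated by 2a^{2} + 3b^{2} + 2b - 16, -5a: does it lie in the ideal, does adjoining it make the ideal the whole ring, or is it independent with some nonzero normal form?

First compute the reduced Gröbner basis of I by Buchberger's algorithm.
f_1 = 2a^{2} + 3b^{2} + 2b - 16, LT = a^{2}.
f_2 = -5a, LT = a.

S(f_1,f_2): lcm = a^{2}. S = \tfrac{3}{2}b^{2} + b - 8.
  leading term b^{2}: no divisor's leading term divides it; move \tfrac{3}{2}b^{2} to the remainder.
  leading term b: no divisor's leading term divides it; move b to the remainder.
  leading term 1: no divisor's leading term divides it; move -8 to the remainder.
  remainder \tfrac{3}{2}b^{2} + b - 8 ≠ 0; add h_3 = \tfrac{3}{2}b^{2} + b - 8 to the basis.

S(f_1,h_3): leading monomials are coprime, so the S-polynomial reduces to 0 (Buchberger's first criterion).
S(f_2,h_3): leading monomials are coprime, so the S-polynomial reduces to 0 (Buchberger's first criterion).
Every S-polynomial of the final basis reduces to 0, so we have a Gröbner basis.
Inter-reduce: drop elements whose leading term is divisible by another's, tail-reduce, and make monic.
Reduced Gröbner basis: {b^{2} + \tfrac{2}{3}b - \tfrac{16}{3}, a}.
Label its elements g_1 = b^{2} + \tfrac{2}{3}b - \tfrac{16}{3}, g_2 = a.

Reduce p = -4a^{2} - 8ab + b^{2} - 6a + \tfrac{2}{3}b - \tfrac{16}{3} modulo G:
  leading term a^{2}: subtract (-4a)·g_2 from -4a^{2} - 8ab + b^{2} - 6a + \tfrac{2}{3}b - \tfrac{16}{3} → -8ab + b^{2} - 6a + \tfrac{2}{3}b - \tfrac{16}{3}
  leading term ab: subtract (-8b)·g_2 from -8ab + b^{2} - 6a + \tfrac{2}{3}b - \tfrac{16}{3} → b^{2} - 6a + \tfrac{2}{3}b - \tfrac{16}{3}
  leading term b^{2}: subtract (1)·g_1 from b^{2} - 6a + \tfrac{2}{3}b - \tfrac{16}{3} → -6a
  leading term a: subtract (-6)·g_2 from -6a → 0
  normal form = 0.
Since the normal form is 0, p ∈ I.

-4a^{2} - 8ab + b^{2} - 6a + \tfrac{2}{3}b - \tfrac{16}{3} lies in I (it reduces to 0).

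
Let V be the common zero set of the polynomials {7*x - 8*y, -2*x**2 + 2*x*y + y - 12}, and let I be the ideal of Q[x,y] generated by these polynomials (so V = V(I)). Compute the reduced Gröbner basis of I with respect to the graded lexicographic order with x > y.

This is the nonlinear analogue of row-reducing a linear system.

f_1 = 7*x - 8*y, LT = x.
f_2 = -2*x**2 + 2*x*y + y - 12, LT = x**2.

S(f_1,f_2): lcm = x**2. S = -1/7*x*y + 1/2*y - 6.
  leading term x*y: subtract (-1/49*y)·f_1 from -1/7*x*y + 1/2*y - 6 → -8/49*y**2 + 1/2*y - 6
  leading term y**2: no divisor's leading term divides it; move -8/49*y**2 to the remainder.
  leading term y: no divisor's leading term divides it; move 1/2*y to the remainder.
  leading term 1: no divisor's leading term divides it; move -6 to the remainder.
  remainder -8/49*y**2 + 1/2*y - 6 ≠ 0; add g_3 = -8/49*y**2 + 1/2*y - 6 to the basis.

The other S-polynomials (S(f_1,g_3), S(f_2,g_3)) all reduce to 0 modulo the current basis, so we have a Gröbner basis.
Inter-reduce: drop elements whose leading term is divisible by another's, tail-reduce, and make monic.

G = {y**2 - 49/16*y + 147/4, x - 8/7*y}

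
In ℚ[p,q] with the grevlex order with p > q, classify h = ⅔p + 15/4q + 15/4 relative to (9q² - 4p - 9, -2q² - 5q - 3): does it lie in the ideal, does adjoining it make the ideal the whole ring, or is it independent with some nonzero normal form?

First compute the reduced Gröbner basis of I by Buchberger's algorithm.
f_1 = 9q² - 4p - 9, LT = q².
f_2 = -2q² - 5q - 3, LT = q².

S(f_1,f_2): lcm = q². S = -4/9p - 5/2q - 5/2.
  reduce S modulo (f_1, f_2):
  remainder -4/9p - 5/2q - 5/2 ≠ 0; add k_3 = -4/9p - 5/2q - 5/2 to the basis.

The other S-polynomials (S(f_1,k_3), S(f_2,k_3)) all reduce to 0 modulo the current basis, so we have a Gröbner basis.
Inter-reduce: drop elements whose leading term is divisible by another's, tail-reduce, and make monic.
Reduced Gröbner basis: {q² + 5/2q + 3/2, p + 45/8q + 45/8}.
Label its elements g_1 = q² + 5/2q + 3/2, g_2 = p + 45/8q + 45/8.

Reduce h = ⅔p + 15/4q + 15/4 modulo G:
  leading term p: subtract (⅔)·g_2 from ⅔p + 15/4q + 15/4 → 0
  normal form = 0.
Since the normal form is 0, h ∈ I.

⅔p + 15/4q + 15/4 lies in I (it reduces to 0).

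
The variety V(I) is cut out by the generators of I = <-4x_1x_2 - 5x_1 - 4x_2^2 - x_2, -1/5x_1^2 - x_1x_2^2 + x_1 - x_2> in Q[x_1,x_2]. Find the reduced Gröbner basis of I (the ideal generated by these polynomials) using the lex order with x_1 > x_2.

G = {x_1 + 4x_2^4 + 1/5x_2^3 - 37/5x_2^2 - 29/5x_2, x_2^5 + 13/10x_2^4 - 143/80x_2^3 - 321/80x_2^2 - 15/8x_2}

f_1 = -4x_1x_2 - 5x_1 - 4x_2^2 - x_2, LT = x_1x_2.
f_2 = -1/5x_1^2 - x_1x_2^2 + x_1 - x_2, LT = x_1^2.

S(f_1,f_2): lcm = x_1^2x_2. S = 5/4x_1^2 - 5x_1x_2^3 + x_1x_2^2 + 21/4x_1x_2 - 5x_2^2.
  leading term x_1^2: subtract (-25/4)·f_2 from 5/4x_1^2 - 5x_1x_2^3 + x_1x_2^2 + 21/4x_1x_2 - 5x_2^2 → -5x_1x_2^3 - 21/4x_1x_2^2 + 21/4x_1x_2 + 25/4x_1 - 5x_2^2 - 25/4x_2
  leading term x_1x_2^3: subtract (5/4x_2^2)·f_1 from -5x_1x_2^3 - 21/4x_1x_2^2 + 21/4x_1x_2 + 25/4x_1 - 5x_2^2 - 25/4x_2 → x_1x_2^2 + 21/4x_1x_2 + 25/4x_1 + 5x_2^4 + 5/4x_2^3 - 5x_2^2 - 25/4x_2
  leading term x_1x_2^2: subtract (-1/4x_2)·f_1 from x_1x_2^2 + 21/4x_1x_2 + 25/4x_1 + 5x_2^4 + 5/4x_2^3 - 5x_2^2 - 25/4x_2 → 4x_1x_2 + 25/4x_1 + 5x_2^4 + 1/4x_2^3 - 21/4x_2^2 - 25/4x_2
  leading term x_1x_2: subtract (-1)·f_1 from 4x_1x_2 + 25/4x_1 + 5x_2^4 + 1/4x_2^3 - 21/4x_2^2 - 25/4x_2 → 5/4x_1 + 5x_2^4 + 1/4x_2^3 - 37/4x_2^2 - 29/4x_2
  leading term x_1: no divisor's leading term divides it; move 5/4x_1 to the remainder.
  leading term x_2^4: no divisor's leading term divides it; move 5x_2^4 to the remainder.
  leading term x_2^3: no divisor's leading term divides it; move 1/4x_2^3 to the remainder.
  leading term x_2^2: no divisor's leading term divides it; move -37/4x_2^2 to the remainder.
  leading term x_2: no divisor's leading term divides it; move -29/4x_2 to the remainder.
  remainder 5/4x_1 + 5x_2^4 + 1/4x_2^3 - 37/4x_2^2 - 29/4x_2 ≠ 0; add g_3 = 5/4x_1 + 5x_2^4 + 1/4x_2^3 - 37/4x_2^2 - 29/4x_2 to the basis.

S(f_1,g_3): lcm = x_1x_2. S = 5/4x_1 - 4x_2^5 - 1/5x_2^4 + 37/5x_2^3 + 34/5x_2^2 + 1/4x_2.
  leading term x_1: subtract (1)·g_3 from 5/4x_1 - 4x_2^5 - 1/5x_2^4 + 37/5x_2^3 + 34/5x_2^2 + 1/4x_2 → -4x_2^5 - 26/5x_2^4 + 143/20x_2^3 + 321/20x_2^2 + 15/2x_2
  leading term x_2^5: no divisor's leading term divides it; move -4x_2^5 to the remainder.
  leading term x_2^4: no divisor's leading term divides it; move -26/5x_2^4 to the remainder.
  leading term x_2^3: no divisor's leading term divides it; move 143/20x_2^3 to the remainder.
  leading term x_2^2: no divisor's leading term divides it; move 321/20x_2^2 to the remainder.
  leading term x_2: no divisor's leading term divides it; move 15/2x_2 to the remainder.
  remainder -4x_2^5 - 26/5x_2^4 + 143/20x_2^3 + 321/20x_2^2 + 15/2x_2 ≠ 0; add g_4 = -4x_2^5 - 26/5x_2^4 + 143/20x_2^3 + 321/20x_2^2 + 15/2x_2 to the basis.

The other S-polynomials (S(f_2,g_3), S(f_1,g_4), S(f_2,g_4), S(g_3,g_4)) all reduce to 0 modulo the current basis, so we have a Gröbner basis.
Inter-reduce: drop elements whose leading term is divisible by another's, tail-reduce, and make monic.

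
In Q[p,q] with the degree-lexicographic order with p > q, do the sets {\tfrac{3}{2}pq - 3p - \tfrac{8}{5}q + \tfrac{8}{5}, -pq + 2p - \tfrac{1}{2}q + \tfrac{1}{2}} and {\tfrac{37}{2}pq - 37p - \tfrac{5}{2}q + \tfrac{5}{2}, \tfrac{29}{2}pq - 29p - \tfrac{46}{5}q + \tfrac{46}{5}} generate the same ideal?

Yes, the ideals are equal.

For a fixed monomial order, each ideal has a unique reduced Gröbner basis; comparing bases decides equality.
Buchberger on the first generating set:
f_1 = \tfrac{3}{2}pq - 3p - \tfrac{8}{5}q + \tfrac{8}{5}, LT = pq.
f_2 = -pq + 2p - \tfrac{1}{2}q + \tfrac{1}{2}, LT = pq.

S(f_1,f_2): lcm = pq. S = -\tfrac{47}{30}q + \tfrac{47}{30}.
  leading term q: no divisor's leading term divides it; move -\tfrac{47}{30}q to the remainder.
  leading term 1: no divisor's leading term divides it; move \tfrac{47}{30} to the remainder.
  remainder -\tfrac{47}{30}q + \tfrac{47}{30} ≠ 0; add g_3 = -\tfrac{47}{30}q + \tfrac{47}{30} to the basis.

S(f_1,g_3): lcm = pq. S = -p - \tfrac{16}{15}q + \tfrac{16}{15}.
  leading term p: no divisor's leading term divides it; move -p to the remainder.
  leading term q: subtract (\tfrac{32}{47})·g_3 from -\tfrac{16}{15}q + \tfrac{16}{15} → 0
  remainder -p ≠ 0; add g_4 = -p to the basis.

The other S-polynomials (S(f_2,g_3), S(f_1,g_4), S(f_2,g_4), S(g_3,g_4)) all reduce to 0 modulo the current basis, so we have a Gröbner basis.
Inter-reduce: drop elements whose leading term is divisible by another's, tail-reduce, and make monic.
Reduced Gröbner basis: {p, q - 1}.

Buchberger on the second generating set:
h_1 = \tfrac{37}{2}pq - 37p - \tfrac{5}{2}q + \tfrac{5}{2}, LT = pq.
h_2 = \tfrac{29}{2}pq - 29p - \tfrac{46}{5}q + \tfrac{46}{5}, LT = pq.

S(h_1,h_2): lcm = pq. S = \tfrac{2679}{5365}q - \tfrac{2679}{5365}.
  leading term q: no divisor's leading term divides it; move \tfrac{2679}{5365}q to the remainder.
  leading term 1: no divisor's leading term divides it; move -\tfrac{2679}{5365} to the remainder.
  remainder \tfrac{2679}{5365}q - \tfrac{2679}{5365} ≠ 0; add k_3 = \tfrac{2679}{5365}q - \tfrac{2679}{5365} to the basis.

S(h_1,k_3): lcm = pq. S = -p - \tfrac{5}{37}q + \tfrac{5}{37}.
  leading term p: no divisor's leading term divides it; move -p to the remainder.
  leading term q: subtract (-\tfrac{725}{2679})·k_3 from -\tfrac{5}{37}q + \tfrac{5}{37} → 0
  remainder -p ≠ 0; add k_4 = -p to the basis.

The other S-polynomials (S(h_2,k_3), S(h_1,k_4), S(h_2,k_4), S(k_3,k_4)) all reduce to 0 modulo the current basis, so we have a Gröbner basis.
Inter-reduce: drop elements whose leading term is divisible by another's, tail-reduce, and make monic.
Reduced Gröbner basis: {p, q - 1}.

These coincide, so the ideals are equal.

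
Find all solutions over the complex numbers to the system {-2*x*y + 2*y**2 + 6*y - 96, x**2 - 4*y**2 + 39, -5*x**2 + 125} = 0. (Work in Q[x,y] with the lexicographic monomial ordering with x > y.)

Compute a lex Gröbner basis by Buchberger's algorithm.
f_1 = -2*x*y + 2*y**2 + 6*y - 96, LT = x*y.
f_2 = x**2 - 4*y**2 + 39, LT = x**2.
f_3 = -5*x**2 + 125, LT = x**2.

S(f_1,f_2): lcm = x**2*y. S = -x*y**2 - 3*x*y + 48*x + 4*y**3 - 39*y.
  leading term x*y**2: subtract (1/2*y)·f_1 from -x*y**2 - 3*x*y + 48*x + 4*y**3 - 39*y → -3*x*y + 48*x + 3*y**3 - 3*y**2 + 9*y
  leading term x*y: subtract (3/2)·f_1 from -3*x*y + 48*x + 3*y**3 - 3*y**2 + 9*y → 48*x + 3*y**3 - 6*y**2 + 144
  leading term x: no divisor's leading term divides it; move 48*x to the remainder.
  leading term y**3: no divisor's leading term divides it; move 3*y**3 to the remainder.
  leading term y**2: no divisor's leading term divides it; move -6*y**2 to the remainder.
  leading term 1: no divisor's leading term divides it; move 144 to the remainder.
  remainder 48*x + 3*y**3 - 6*y**2 + 144 ≠ 0; add h_4 = 48*x + 3*y**3 - 6*y**2 + 144 to the basis.

S(f_1,f_3): lcm = x**2*y. S = -x*y**2 - 3*x*y + 48*x + 25*y.
  leading term x*y**2: subtract (1/2*y)·f_1 from -x*y**2 - 3*x*y + 48*x + 25*y → -3*x*y + 48*x - y**3 - 3*y**2 + 73*y
  leading term x*y: subtract (3/2)·f_1 from -3*x*y + 48*x - y**3 - 3*y**2 + 73*y → 48*x - y**3 - 6*y**2 + 64*y + 144
  leading term x: subtract (1)·h_4 from 48*x - y**3 - 6*y**2 + 64*y + 144 → -4*y**3 + 64*y
  leading term y**3: no divisor's leading term divides it; move -4*y**3 to the remainder.
  leading term y: no divisor's leading term divides it; move 64*y to the remainder.
  remainder -4*y**3 + 64*y ≠ 0; add h_5 = -4*y**3 + 64*y to the basis.

S(f_2,f_3): lcm = x**2. S = -4*y**2 + 64.
  leading term y**2: no divisor's leading term divides it; move -4*y**2 to the remainder.
  leading term 1: no divisor's leading term divides it; move 64 to the remainder.
  remainder -4*y**2 + 64 ≠ 0; add h_6 = -4*y**2 + 64 to the basis.

S(f_1,h_4): lcm = x*y. S = -1/16*y**4 + 1/8*y**3 - y**2 - 6*y + 48.
  leading term y**4: subtract (1/64*y)·h_5 from -1/16*y**4 + 1/8*y**3 - y**2 - 6*y + 48 → 1/8*y**3 - 2*y**2 - 6*y + 48
  leading term y**3: subtract (-1/32)·h_5 from 1/8*y**3 - 2*y**2 - 6*y + 48 → -2*y**2 - 4*y + 48
  leading term y**2: subtract (1/2)·h_6 from -2*y**2 - 4*y + 48 → -4*y + 16
  leading term y: no divisor's leading term divides it; move -4*y to the remainder.
  leading term 1: no divisor's leading term divides it; move 16 to the remainder.
  remainder -4*y + 16 ≠ 0; add h_7 = -4*y + 16 to the basis.

S(f_2,h_4): lcm = x**2. S = -1/16*x*y**3 + 1/8*x*y**2 - 3*x - 4*y**2 + 39.
  leading term x*y**3: subtract (1/32*y**2)·f_1 from -1/16*x*y**3 + 1/8*x*y**2 - 3*x - 4*y**2 + 39 → 1/8*x*y**2 - 3*x - 1/16*y**4 - 3/16*y**3 - y**2 + 39
  leading term x*y**2: subtract (-1/16*y)·f_1 from 1/8*x*y**2 - 3*x - 1/16*y**4 - 3/16*y**3 - y**2 + 39 → -3*x - 1/16*y**4 - 1/16*y**3 - 5/8*y**2 - 6*y + 39
  leading term x: subtract (-1/16)·h_4 from -3*x - 1/16*y**4 - 1/16*y**3 - 5/8*y**2 - 6*y + 39 → -1/16*y**4 + 1/8*y**3 - y**2 - 6*y + 48
  leading term y**4: subtract (1/64*y)·h_5 from -1/16*y**4 + 1/8*y**3 - y**2 - 6*y + 48 → 1/8*y**3 - 2*y**2 - 6*y + 48
  leading term y**3: subtract (-1/32)·h_5 from 1/8*y**3 - 2*y**2 - 6*y + 48 → -2*y**2 - 4*y + 48
  leading term y**2: subtract (1/2)·h_6 from -2*y**2 - 4*y + 48 → -4*y + 16
  leading term y: subtract (1)·h_7 from -4*y + 16 → 0
  remainder 0.

S(f_3,h_4): lcm = x**2. S = -1/16*x*y**3 + 1/8*x*y**2 - 3*x - 25.
  leading term x*y**3: subtract (1/32*y**2)·f_1 from -1/16*x*y**3 + 1/8*x*y**2 - 3*x - 25 → 1/8*x*y**2 - 3*x - 1/16*y**4 - 3/16*y**3 + 3*y**2 - 25
  leading term x*y**2: subtract (-1/16*y)·f_1 from 1/8*x*y**2 - 3*x - 1/16*y**4 - 3/16*y**3 + 3*y**2 - 25 → -3*x - 1/16*y**4 - 1/16*y**3 + 27/8*y**2 - 6*y - 25
  leading term x: subtract (-1/16)·h_4 from -3*x - 1/16*y**4 - 1/16*y**3 + 27/8*y**2 - 6*y - 25 → -1/16*y**4 + 1/8*y**3 + 3*y**2 - 6*y - 16
  leading term y**4: subtract (1/64*y)·h_5 from -1/16*y**4 + 1/8*y**3 + 3*y**2 - 6*y - 16 → 1/8*y**3 + 2*y**2 - 6*y - 16
  leading term y**3: subtract (-1/32)·h_5 from 1/8*y**3 + 2*y**2 - 6*y - 16 → 2*y**2 - 4*y - 16
  leading term y**2: subtract (-1/2)·h_6 from 2*y**2 - 4*y - 16 → -4*y + 16
  leading term y: subtract (1)·h_7 from -4*y + 16 → 0
  remainder 0.

S(f_1,h_5): lcm = x*y**3. S = 16*x*y - y**4 - 3*y**3 + 48*y**2.
  leading term x*y: subtract (-8)·f_1 from 16*x*y - y**4 - 3*y**3 + 48*y**2 → -y**4 - 3*y**3 + 64*y**2 + 48*y - 768
  leading term y**4: subtract (1/4*y)·h_5 from -y**4 - 3*y**3 + 64*y**2 + 48*y - 768 → -3*y**3 + 48*y**2 + 48*y - 768
  leading term y**3: subtract (3/4)·h_5 from -3*y**3 + 48*y**2 + 48*y - 768 → 48*y**2 - 768
  leading term y**2: subtract (-12)·h_6 from 48*y**2 - 768 → 0
  remainder 0.

S(f_2,h_5): leading monomials are coprime, so the S-polynomial reduces to 0 (Buchberger's first criterion).
S(f_3,h_5): leading monomials are coprime, so the S-polynomial reduces to 0 (Buchberger's first criterion).
S(h_4,h_5): leading monomials are coprime, so the S-polynomial reduces to 0 (Buchberger's first criterion).
S(f_1,h_6): lcm = x*y**2. S = 16*x - y**3 - 3*y**2 + 48*y.
  leading term x: subtract (1/3)·h_4 from 16*x - y**3 - 3*y**2 + 48*y → -2*y**3 - y**2 + 48*y - 48
  leading term y**3: subtract (1/2)·h_5 from -2*y**3 - y**2 + 48*y - 48 → -y**2 + 16*y - 48
  leading term y**2: subtract (1/4)·h_6 from -y**2 + 16*y - 48 → 16*y - 64
  leading term y: subtract (-4)·h_7 from 16*y - 64 → 0
  remainder 0.

S(f_2,h_6): leading monomials are coprime, so the S-polynomial reduces to 0 (Buchberger's first criterion).
S(f_3,h_6): leading monomials are coprime, so the S-polynomial reduces to 0 (Buchberger's first criterion).
S(h_4,h_6): leading monomials are coprime, so the S-polynomial reduces to 0 (Buchberger's first criterion).
S(h_5,h_6): lcm = y**3. S = 0.
  remainder 0.

S(f_1,h_7): lcm = x*y. S = 4*x - y**2 - 3*y + 48.
  leading term x: subtract (1/12)·h_4 from 4*x - y**2 - 3*y + 48 → -1/4*y**3 - 1/2*y**2 - 3*y + 36
  leading term y**3: subtract (1/16)·h_5 from -1/4*y**3 - 1/2*y**2 - 3*y + 36 → -1/2*y**2 - 7*y + 36
  leading term y**2: subtract (1/8)·h_6 from -1/2*y**2 - 7*y + 36 → -7*y + 28
  leading term y: subtract (7/4)·h_7 from -7*y + 28 → 0
  remainder 0.

S(f_2,h_7): leading monomials are coprime, so the S-polynomial reduces to 0 (Buchberger's first criterion).
S(f_3,h_7): leading monomials are coprime, so the S-polynomial reduces to 0 (Buchberger's first criterion).
S(h_4,h_7): leading monomials are coprime, so the S-polynomial reduces to 0 (Buchberger's first criterion).
S(h_5,h_7): lcm = y**3. S = 4*y**2 - 16*y.
  leading term y**2: subtract (-1)·h_6 from 4*y**2 - 16*y → -16*y + 64
  leading term y: subtract (4)·h_7 from -16*y + 64 → 0
  remainder 0.

S(h_6,h_7): lcm = y**2. S = 4*y - 16.
  leading term y: subtract (-1)·h_7 from 4*y - 16 → 0
  remainder 0.

Every S-polynomial of the final basis reduces to 0, so we have a Gröbner basis.
Inter-reduce: drop elements whose leading term is divisible by another's, tail-reduce, and make monic.
Reduced Gröbner basis: {x + 5, y - 4}.

The lex basis is triangular: the last element involves only y. Solving y - 4 = 0 gives y ∈ {4}; substituting each value into the earlier elements determines the remaining variables.
  y = 4: the earlier basis element becomes x + 5 = 0, giving x = -5 — point (-5, 4).
Each listed point satisfies every original equation (direct substitution).

{(-5, 4)}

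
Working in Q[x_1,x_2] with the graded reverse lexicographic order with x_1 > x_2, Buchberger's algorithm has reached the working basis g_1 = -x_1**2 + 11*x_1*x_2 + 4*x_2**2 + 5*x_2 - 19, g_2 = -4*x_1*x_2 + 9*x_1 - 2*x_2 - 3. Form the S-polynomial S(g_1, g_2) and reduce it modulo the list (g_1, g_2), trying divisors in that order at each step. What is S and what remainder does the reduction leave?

S(g_1, g_2) = -11*x_1*x_2**2 - 4*x_2**3 + 9/4*x_1**2 - 1/2*x_1*x_2 - 5*x_2**2 - 3/4*x_1 + 19*x_2; remainder on division = -4*x_2**3 + 19/2*x_2**2 - 15/8*x_1 + 155/4*x_2 - 339/8.

lcm(LM(g_1), LM(g_2)) = x_1**2*x_2.
S = (lcm/LT(g_1))·g_1 − (lcm/LT(g_2))·g_2 = -11*x_1*x_2**2 - 4*x_2**3 + 9/4*x_1**2 - 1/2*x_1*x_2 - 5*x_2**2 - 3/4*x_1 + 19*x_2.
Reduce S modulo (g_1, g_2) in that order:
  leading term x_1*x_2**2: subtract (11/4*x_2)·g_2 from -11*x_1*x_2**2 - 4*x_2**3 + 9/4*x_1**2 - 1/2*x_1*x_2 - 5*x_2**2 - 3/4*x_1 + 19*x_2 → -4*x_2**3 + 9/4*x_1**2 - 101/4*x_1*x_2 + 1/2*x_2**2 - 3/4*x_1 + 109/4*x_2
  leading term x_2**3: no divisor's leading term divides it; move -4*x_2**3 to the remainder.
  leading term x_1**2: subtract (-9/4)·g_1 from 9/4*x_1**2 - 101/4*x_1*x_2 + 1/2*x_2**2 - 3/4*x_1 + 109/4*x_2 → -1/2*x_1*x_2 + 19/2*x_2**2 - 3/4*x_1 + 77/2*x_2 - 171/4
  leading term x_1*x_2: subtract (1/8)·g_2 from -1/2*x_1*x_2 + 19/2*x_2**2 - 3/4*x_1 + 77/2*x_2 - 171/4 → 19/2*x_2**2 - 15/8*x_1 + 155/4*x_2 - 339/8
  leading term x_2**2: no divisor's leading term divides it; move 19/2*x_2**2 to the remainder.
  leading term x_1: no divisor's leading term divides it; move -15/8*x_1 to the remainder.
  leading term x_2: no divisor's leading term divides it; move 155/4*x_2 to the remainder.
  leading term 1: no divisor's leading term divides it; move -339/8 to the remainder.
The remainder -4*x_2**3 + 19/2*x_2**2 - 15/8*x_1 + 155/4*x_2 - 339/8 is nonzero, so it would be added as the next basis element.
An S-polynomial is built so that the two leading terms cancel; whether anything survives reduction is exactly the Gröbner-basis criterion.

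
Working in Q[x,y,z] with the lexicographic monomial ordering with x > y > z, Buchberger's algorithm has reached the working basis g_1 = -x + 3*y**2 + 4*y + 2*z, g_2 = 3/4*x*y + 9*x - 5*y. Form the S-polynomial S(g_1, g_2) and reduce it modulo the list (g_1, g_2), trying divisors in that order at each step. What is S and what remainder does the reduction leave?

S(g_1, g_2) = -12*x - 3*y**3 - 4*y**2 - 2*y*z + 20/3*y; remainder on division = -3*y**3 - 40*y**2 - 2*y*z - 124/3*y - 24*z.

lcm(LM(g_1), LM(g_2)) = x*y.
S = (lcm/LT(g_1))·g_1 − (lcm/LT(g_2))·g_2 = -12*x - 3*y**3 - 4*y**2 - 2*y*z + 20/3*y.
Reduce S modulo (g_1, g_2) in that order:
  leading term x: subtract (12)·g_1 from -12*x - 3*y**3 - 4*y**2 - 2*y*z + 20/3*y → -3*y**3 - 40*y**2 - 2*y*z - 124/3*y - 24*z
  leading term y**3: no divisor's leading term divides it; move -3*y**3 to the remainder.
  leading term y**2: no divisor's leading term divides it; move -40*y**2 to the remainder.
  leading term y*z: no divisor's leading term divides it; move -2*y*z to the remainder.
  leading term y: no divisor's leading term divides it; move -124/3*y to the remainder.
  leading term z: no divisor's leading term divides it; move -24*z to the remainder.
The remainder -3*y**3 - 40*y**2 - 2*y*z - 124/3*y - 24*z is nonzero, so it would be added as the next basis element.
This is the inner loop of Buchberger's algorithm — each nonzero remainder becomes a new basis element.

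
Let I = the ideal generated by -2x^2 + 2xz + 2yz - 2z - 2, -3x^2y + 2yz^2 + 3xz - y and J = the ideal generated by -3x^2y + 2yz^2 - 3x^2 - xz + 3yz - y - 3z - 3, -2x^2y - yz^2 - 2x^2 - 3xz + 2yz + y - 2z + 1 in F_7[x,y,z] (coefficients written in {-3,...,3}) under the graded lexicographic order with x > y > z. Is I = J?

For a fixed monomial order, each ideal has a unique reduced Gröbner basis; comparing bases decides equality.
Buchberger on the first generating set:
f_1 = -2x^2 + 2xz + 2yz - 2z - 2, LT = x^2.
f_2 = -3x^2y + 2yz^2 + 3xz - y, LT = x^2y.

S(f_1,f_2): lcm = x^2y. S = -xyz - y^2z + 3yz^2 + xz + yz + 3y.
  leading term xyz: no divisor's leading term divides it; move -xyz to the remainder.
  leading term y^2z: no divisor's leading term divides it; move -y^2z to the remainder.
  leading term yz^2: no divisor's leading term divides it; move 3yz^2 to the remainder.
  leading term xz: no divisor's leading term divides it; move xz to the remainder.
  leading term yz: no divisor's leading term divides it; move yz to the remainder.
  leading term y: no divisor's leading term divides it; move 3y to the remainder.
  remainder -xyz - y^2z + 3yz^2 + xz + yz + 3y ≠ 0; add g_3 = -xyz - y^2z + 3yz^2 + xz + yz + 3y to the basis.

S(f_1,g_3): lcm = x^2yz. S = -xy^2z + 2xyz^2 - y^2z^2 + x^2z + xyz + yz^2 + 3xy + yz.
  leading term xy^2z: subtract (y)·g_3 from -xy^2z + 2xyz^2 - y^2z^2 + x^2z + xyz + yz^2 + 3xy + yz → 2xyz^2 + y^3z + 3y^2z^2 + x^2z - y^2z + yz^2 + 3xy - 3y^2 + yz
  leading term xyz^2: subtract (-2z)·g_3 from 2xyz^2 + y^3z + 3y^2z^2 + x^2z - y^2z + yz^2 + 3xy - 3y^2 + yz → y^3z + y^2z^2 - yz^3 + x^2z + 2xz^2 - y^2z + 3yz^2 + 3xy - 3y^2
  leading term y^3z: no divisor's leading term divides it; move y^3z to the remainder.
  leading term y^2z^2: no divisor's leading term divides it; move y^2z^2 to the remainder.
  leading term yz^3: no divisor's leading term divides it; move -yz^3 to the remainder.
  leading term x^2z: subtract (3z)·f_1 from x^2z + 2xz^2 - y^2z + 3yz^2 + 3xy - 3y^2 → 3xz^2 - y^2z - 3yz^2 + 3xy - 3y^2 - z^2 - z
  leading term xz^2: no divisor's leading term divides it; move 3xz^2 to the remainder.
  leading term y^2z: no divisor's leading term divides it; move -y^2z to the remainder.
  leading term yz^2: no divisor's leading term divides it; move -3yz^2 to the remainder.
  leading term xy: no divisor's leading term divides it; move 3xy to the remainder.
  leading term y^2: no divisor's leading term divides it; move -3y^2 to the remainder.
  leading term z^2: no divisor's leading term divides it; move -z^2 to the remainder.
  leading term z: no divisor's leading term divides it; move -z to the remainder.
  remainder y^3z + y^2z^2 - yz^3 + 3xz^2 - y^2z - 3yz^2 + 3xy - 3y^2 - z^2 - z ≠ 0; add g_4 = y^3z + y^2z^2 - yz^3 + 3xz^2 - y^2z - 3yz^2 + 3xy - 3y^2 - z^2 - z to the basis.

The other S-polynomials (S(f_2,g_3), S(f_1,g_4), S(f_2,g_4), S(g_3,g_4)) all reduce to 0 modulo the current basis, so we have a Gröbner basis.
Inter-reduce: drop elements whose leading term is divisible by another's, tail-reduce, and make monic.
Reduced Gröbner basis: {y^3z + y^2z^2 - yz^3 + 3xz^2 - y^2z - 3yz^2 + 3xy - 3y^2 - z^2 - z, xyz + y^2z - 3yz^2 - xz - yz - 3y, x^2 - xz - yz + z + 1}.

Buchberger on the second generating set:
h_1 = -3x^2y + 2yz^2 - 3x^2 - xz + 3yz - y - 3z - 3, LT = x^2y.
h_2 = -2x^2y - yz^2 - 2x^2 - 3xz + 2yz + y - 2z + 1, LT = x^2y.

S(h_1,h_2): lcm = x^2y. S = 2y - 2.
  leading term y: no divisor's leading term divides it; move 2y to the remainder.
  leading term 1: no divisor's leading term divides it; move -2 to the remainder.
  remainder 2y - 2 ≠ 0; add k_3 = 2y - 2 to the basis.

S(h_1,k_3): lcm = x^2y. S = -3yz^2 + 2x^2 - 2xz - yz - 2y + z + 1.
  leading term yz^2: subtract (2z^2)·k_3 from -3yz^2 + 2x^2 - 2xz - yz - 2y + z + 1 → 2x^2 - 2xz - yz - 3z^2 - 2y + z + 1
  leading term x^2: no divisor's leading term divides it; move 2x^2 to the remainder.
  leading term xz: no divisor's leading term divides it; move -2xz to the remainder.
  leading term yz: subtract (3z)·k_3 from -yz - 3z^2 - 2y + z + 1 → -3z^2 - 2y + 1
  leading term z^2: no divisor's leading term divides it; move -3z^2 to the remainder.
  leading term y: subtract (-1)·k_3 from -2y + 1 → -1
  leading term 1: no divisor's leading term divides it; move -1 to the remainder.
  remainder 2x^2 - 2xz - 3z^2 - 1 ≠ 0; add k_4 = 2x^2 - 2xz - 3z^2 - 1 to the basis.

The other S-polynomials (S(h_2,k_3), S(h_1,k_4), S(h_2,k_4), S(k_3,k_4)) all reduce to 0 modulo the current basis, so we have a Gröbner basis.
Inter-reduce: drop elements whose leading term is divisible by another's, tail-reduce, and make monic.
Reduced Gröbner basis: {x^2 - xz + 2z^2 + 3, y - 1}.

The bases are distinct; the ideals are different.
The choice of monomial ordering does not affect the verdict — as long as both bases are computed under the same ordering, their equality decides ideal equality.

No, the ideals differ.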